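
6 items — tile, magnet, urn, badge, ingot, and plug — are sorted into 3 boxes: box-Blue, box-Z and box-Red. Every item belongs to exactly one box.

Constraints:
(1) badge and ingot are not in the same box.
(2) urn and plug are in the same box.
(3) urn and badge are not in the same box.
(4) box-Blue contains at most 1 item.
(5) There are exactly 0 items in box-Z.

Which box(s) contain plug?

(5): box-Z already has 0, so the rest are out.
Suppose plug ∈ box-Blue: no assignment then satisfies all the clues, so plug ∉ box-Blue.

plug: box-Red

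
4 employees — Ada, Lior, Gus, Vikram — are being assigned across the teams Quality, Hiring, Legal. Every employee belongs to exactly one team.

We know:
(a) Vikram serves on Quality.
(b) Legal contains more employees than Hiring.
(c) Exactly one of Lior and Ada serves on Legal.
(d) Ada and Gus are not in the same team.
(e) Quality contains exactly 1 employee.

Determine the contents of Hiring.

Hiring = {Ada}

From (a): Vikram ∈ Quality.
(e): Quality already has 1, so the rest are out.
Suppose Ada ∉ Hiring: no assignment then satisfies all the clues, so Ada ∈ Hiring.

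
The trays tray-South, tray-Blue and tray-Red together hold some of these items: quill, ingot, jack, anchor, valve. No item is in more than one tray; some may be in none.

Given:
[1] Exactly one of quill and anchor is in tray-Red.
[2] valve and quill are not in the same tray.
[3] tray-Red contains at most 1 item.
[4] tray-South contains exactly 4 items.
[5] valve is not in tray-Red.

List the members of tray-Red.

tray-Red = {quill}

From (5): valve ∉ tray-Red.
Suppose quill ∉ tray-Red: no assignment then satisfies all the clues, so quill ∈ tray-Red.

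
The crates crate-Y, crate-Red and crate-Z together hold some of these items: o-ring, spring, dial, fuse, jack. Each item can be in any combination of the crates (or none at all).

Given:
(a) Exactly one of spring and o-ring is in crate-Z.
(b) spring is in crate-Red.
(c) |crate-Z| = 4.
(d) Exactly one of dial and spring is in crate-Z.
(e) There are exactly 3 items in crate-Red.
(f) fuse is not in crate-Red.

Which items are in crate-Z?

crate-Z = {dial, fuse, jack, o-ring}

From (b): spring ∈ crate-Red.
From (f): fuse ∉ crate-Red.
Suppose o-ring ∉ crate-Z: no assignment then satisfies all the clues, so o-ring ∈ crate-Z.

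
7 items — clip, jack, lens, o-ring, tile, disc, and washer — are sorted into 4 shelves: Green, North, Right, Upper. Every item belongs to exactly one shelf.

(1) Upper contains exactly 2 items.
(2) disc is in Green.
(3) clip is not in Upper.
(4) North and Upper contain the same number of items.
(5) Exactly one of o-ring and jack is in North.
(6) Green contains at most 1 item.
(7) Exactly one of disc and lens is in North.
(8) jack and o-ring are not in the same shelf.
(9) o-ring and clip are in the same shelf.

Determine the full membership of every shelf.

Green = {disc}; North = {jack, lens}; Right = {clip, o-ring}; Upper = {tile, washer}

From (2): disc ∈ Green.
From (3): clip ∉ Upper.
(6): Green already has 1, so the rest are out.
(7) (exactly one): lens ∈ North.
(9): o-ring matches clip: o-ring ∉ Upper.
Suppose clip ∈ North: no assignment then satisfies all the clues, so clip ∉ North.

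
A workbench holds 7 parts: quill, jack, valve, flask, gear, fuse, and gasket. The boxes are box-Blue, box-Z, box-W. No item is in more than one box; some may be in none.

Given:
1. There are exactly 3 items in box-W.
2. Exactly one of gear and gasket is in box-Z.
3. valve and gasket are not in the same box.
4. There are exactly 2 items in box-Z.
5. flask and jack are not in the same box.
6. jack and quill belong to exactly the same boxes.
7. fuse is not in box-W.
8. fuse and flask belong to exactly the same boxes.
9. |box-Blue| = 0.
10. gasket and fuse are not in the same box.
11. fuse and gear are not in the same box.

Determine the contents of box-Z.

From (7): fuse ∉ box-W.
(8): flask matches fuse: flask ∉ box-W.
(9): box-Blue already has 0, so the rest are out.
Suppose quill ∈ box-Z: no assignment then satisfies all the clues, so quill ∉ box-Z.

box-Z = {gear, valve}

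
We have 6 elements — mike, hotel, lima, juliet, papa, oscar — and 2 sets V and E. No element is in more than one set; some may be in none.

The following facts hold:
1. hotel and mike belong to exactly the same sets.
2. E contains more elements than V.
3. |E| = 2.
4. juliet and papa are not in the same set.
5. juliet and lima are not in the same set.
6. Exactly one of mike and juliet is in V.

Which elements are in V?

V = {juliet}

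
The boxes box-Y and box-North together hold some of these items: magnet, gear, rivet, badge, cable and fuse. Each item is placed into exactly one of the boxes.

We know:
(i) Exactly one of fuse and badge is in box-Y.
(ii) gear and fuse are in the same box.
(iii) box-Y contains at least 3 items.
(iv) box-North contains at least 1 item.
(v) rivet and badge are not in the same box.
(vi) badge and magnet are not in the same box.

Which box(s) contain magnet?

magnet: box-Y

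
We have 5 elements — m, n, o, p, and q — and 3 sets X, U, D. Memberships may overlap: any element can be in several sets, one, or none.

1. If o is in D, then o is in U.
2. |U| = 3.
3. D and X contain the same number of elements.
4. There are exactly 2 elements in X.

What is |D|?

2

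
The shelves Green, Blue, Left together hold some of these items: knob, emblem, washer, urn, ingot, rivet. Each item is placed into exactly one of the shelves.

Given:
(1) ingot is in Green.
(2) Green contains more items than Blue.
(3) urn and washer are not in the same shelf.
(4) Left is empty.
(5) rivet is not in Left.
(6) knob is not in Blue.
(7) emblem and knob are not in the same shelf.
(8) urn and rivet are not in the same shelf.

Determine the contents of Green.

Green = {ingot, knob, rivet, washer}

From (1): ingot ∈ Green.
From (5): rivet ∉ Left.
From (6): knob ∉ Blue.
(4): Left already has 0, so the rest are out.
Only one shelf left: knob ∈ Green.
(7): emblem ∉ Green.
Only one shelf left: emblem ∈ Blue.
Suppose washer ∉ Green: no assignment then satisfies all the clues, so washer ∈ Green.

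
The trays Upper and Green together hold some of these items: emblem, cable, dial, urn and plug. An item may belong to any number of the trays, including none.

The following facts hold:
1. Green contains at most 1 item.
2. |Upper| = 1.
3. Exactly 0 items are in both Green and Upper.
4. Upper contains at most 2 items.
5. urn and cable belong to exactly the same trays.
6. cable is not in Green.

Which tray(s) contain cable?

cable: none

From (6): cable ∉ Green.
(5): urn matches cable: urn ∉ Green.
Suppose cable ∈ Upper: no assignment then satisfies all the clues, so cable ∉ Upper.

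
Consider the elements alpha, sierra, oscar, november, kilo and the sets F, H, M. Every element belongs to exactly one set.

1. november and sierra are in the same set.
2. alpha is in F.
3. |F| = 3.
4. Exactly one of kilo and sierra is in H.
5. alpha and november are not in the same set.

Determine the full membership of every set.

From (2): alpha ∈ F.
(5): november ∉ F.
(1): sierra matches november: sierra ∉ F.
(3): only 3 candidates remain for F, so all are in.
(4) (exactly one): sierra ∈ H.
(1): november matches sierra: november ∈ H.

F = {alpha, kilo, oscar}; H = {november, sierra}; M = {}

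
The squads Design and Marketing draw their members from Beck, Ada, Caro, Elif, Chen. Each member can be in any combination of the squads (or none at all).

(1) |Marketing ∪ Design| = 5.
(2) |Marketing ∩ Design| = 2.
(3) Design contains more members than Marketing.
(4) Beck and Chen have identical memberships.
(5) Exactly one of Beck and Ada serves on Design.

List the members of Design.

Design = {Beck, Caro, Chen, Elif}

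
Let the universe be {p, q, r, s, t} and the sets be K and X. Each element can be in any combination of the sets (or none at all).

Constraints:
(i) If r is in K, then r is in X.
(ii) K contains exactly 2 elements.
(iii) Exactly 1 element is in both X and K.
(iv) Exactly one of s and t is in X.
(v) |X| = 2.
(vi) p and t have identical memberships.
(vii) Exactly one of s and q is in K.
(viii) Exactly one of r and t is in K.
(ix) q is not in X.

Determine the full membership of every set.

K = {q, r}; X = {r, s}

From (ix): q ∉ X.
Suppose p ∈ K: no assignment then satisfies all the clues, so p ∉ K.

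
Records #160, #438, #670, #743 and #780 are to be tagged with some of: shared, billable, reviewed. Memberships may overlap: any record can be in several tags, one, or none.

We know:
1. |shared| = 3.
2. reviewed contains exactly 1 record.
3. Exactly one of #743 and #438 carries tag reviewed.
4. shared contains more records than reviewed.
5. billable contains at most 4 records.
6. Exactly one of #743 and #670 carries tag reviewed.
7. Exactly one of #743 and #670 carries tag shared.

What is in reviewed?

reviewed = {#743}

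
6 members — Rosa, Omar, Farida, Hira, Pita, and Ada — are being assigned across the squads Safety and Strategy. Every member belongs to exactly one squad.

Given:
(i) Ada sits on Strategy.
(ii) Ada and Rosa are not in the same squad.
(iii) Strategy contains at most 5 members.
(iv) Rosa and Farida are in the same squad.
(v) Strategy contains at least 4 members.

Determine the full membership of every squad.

From (i): Ada ∈ Strategy.
(ii): Rosa ∉ Strategy.
(iv): Farida matches Rosa: Farida ∉ Strategy.
(v): only 4 candidates remain for Strategy, so all are in.
Only one squad left: Rosa ∈ Safety.
Only one squad left: Farida ∈ Safety.

Safety = {Farida, Rosa}; Strategy = {Ada, Hira, Omar, Pita}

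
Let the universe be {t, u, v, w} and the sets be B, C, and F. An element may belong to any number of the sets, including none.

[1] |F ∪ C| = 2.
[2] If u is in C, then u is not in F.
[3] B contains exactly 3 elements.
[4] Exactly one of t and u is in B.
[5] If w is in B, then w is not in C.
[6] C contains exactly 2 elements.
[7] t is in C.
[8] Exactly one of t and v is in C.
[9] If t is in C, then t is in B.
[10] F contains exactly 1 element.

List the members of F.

F = {t}

From (7): t ∈ C.
(8) (exactly one): v ∉ C.
(9): t ∈ B.
(4) (exactly one): u ∉ B.
(3): only 3 candidates remain for B, so all are in.
(5): w ∉ C.
(6): only 2 candidates remain for C, so all are in.
(2): u ∉ F.
Suppose t ∉ F: no assignment then satisfies all the clues, so t ∈ F.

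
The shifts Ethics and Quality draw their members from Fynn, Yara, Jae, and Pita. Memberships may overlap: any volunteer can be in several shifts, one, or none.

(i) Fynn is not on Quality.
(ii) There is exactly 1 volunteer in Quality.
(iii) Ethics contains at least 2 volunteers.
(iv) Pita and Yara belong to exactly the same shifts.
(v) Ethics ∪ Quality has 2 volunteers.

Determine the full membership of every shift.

Ethics = {Fynn, Jae}; Quality = {Jae}

From (i): Fynn ∉ Quality.
Suppose Fynn ∉ Ethics: no assignment then satisfies all the clues, so Fynn ∈ Ethics.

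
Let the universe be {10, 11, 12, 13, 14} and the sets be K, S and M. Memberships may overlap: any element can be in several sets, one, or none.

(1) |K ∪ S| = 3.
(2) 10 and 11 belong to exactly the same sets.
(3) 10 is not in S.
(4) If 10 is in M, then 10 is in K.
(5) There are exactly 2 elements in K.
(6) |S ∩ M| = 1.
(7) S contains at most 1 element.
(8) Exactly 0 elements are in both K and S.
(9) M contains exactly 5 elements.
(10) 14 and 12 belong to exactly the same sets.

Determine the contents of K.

K = {10, 11}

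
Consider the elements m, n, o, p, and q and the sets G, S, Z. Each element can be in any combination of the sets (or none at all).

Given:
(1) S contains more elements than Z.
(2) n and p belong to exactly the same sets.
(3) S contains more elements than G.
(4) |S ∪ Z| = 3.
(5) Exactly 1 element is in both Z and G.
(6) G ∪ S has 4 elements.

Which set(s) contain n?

n: S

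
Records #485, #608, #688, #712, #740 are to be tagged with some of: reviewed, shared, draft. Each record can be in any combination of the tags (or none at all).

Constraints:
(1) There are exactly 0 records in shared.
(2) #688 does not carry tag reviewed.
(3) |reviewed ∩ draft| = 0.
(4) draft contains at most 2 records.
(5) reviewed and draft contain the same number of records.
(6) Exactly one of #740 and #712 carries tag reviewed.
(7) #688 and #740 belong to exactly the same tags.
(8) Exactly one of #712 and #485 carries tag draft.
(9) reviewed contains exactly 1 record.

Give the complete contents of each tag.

reviewed = {#712}; shared = {}; draft = {#485}

From (2): #688 ∉ reviewed.
(1): shared already has 0, so the rest are out.
(7): #740 matches #688: #740 ∉ reviewed.
(6) (exactly one): #712 ∈ reviewed.
(9): reviewed already has 1, so the rest are out.
Suppose #485 ∉ draft: no assignment then satisfies all the clues, so #485 ∈ draft.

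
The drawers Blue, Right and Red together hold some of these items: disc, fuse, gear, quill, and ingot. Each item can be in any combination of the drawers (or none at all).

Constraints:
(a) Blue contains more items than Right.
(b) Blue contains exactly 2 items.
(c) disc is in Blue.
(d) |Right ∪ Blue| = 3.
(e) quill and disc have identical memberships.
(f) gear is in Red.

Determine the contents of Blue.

From (c): disc ∈ Blue.
From (f): gear ∈ Red.
(e): quill matches disc: quill ∈ Blue.
(b): Blue already has 2, so the rest are out.

Blue = {disc, quill}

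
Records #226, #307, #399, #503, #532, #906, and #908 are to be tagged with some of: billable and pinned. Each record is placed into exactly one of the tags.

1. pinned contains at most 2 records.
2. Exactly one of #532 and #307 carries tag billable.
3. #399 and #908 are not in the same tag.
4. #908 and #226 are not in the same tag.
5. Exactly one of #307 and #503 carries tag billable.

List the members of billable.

billable = {#226, #399, #503, #532, #906}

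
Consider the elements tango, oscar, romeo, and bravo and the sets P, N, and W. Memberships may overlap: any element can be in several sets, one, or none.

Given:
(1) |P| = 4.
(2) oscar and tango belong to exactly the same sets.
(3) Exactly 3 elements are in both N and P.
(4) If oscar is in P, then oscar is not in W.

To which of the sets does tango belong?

(1): only 4 candidates remain for P, so all are in.
(4): oscar ∉ W.
(2): tango matches oscar: tango ∉ W.
Suppose tango ∉ N: no assignment then satisfies all the clues, so tango ∈ N.

tango: N, P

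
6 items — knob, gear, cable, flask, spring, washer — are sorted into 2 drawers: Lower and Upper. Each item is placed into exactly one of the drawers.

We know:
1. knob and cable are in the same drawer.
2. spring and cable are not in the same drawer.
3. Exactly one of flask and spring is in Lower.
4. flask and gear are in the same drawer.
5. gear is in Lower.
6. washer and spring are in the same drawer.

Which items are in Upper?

Upper = {spring, washer}

From (5): gear ∈ Lower.
(4): flask matches gear: flask ∈ Lower.
(3) (exactly one): spring ∉ Lower.
(6): washer matches spring: washer ∉ Lower.
Only one drawer left: spring ∈ Upper.
Only one drawer left: washer ∈ Upper.
(2): cable ∉ Upper.
Only one drawer left: cable ∈ Lower.
(1): knob matches cable: knob ∈ Lower.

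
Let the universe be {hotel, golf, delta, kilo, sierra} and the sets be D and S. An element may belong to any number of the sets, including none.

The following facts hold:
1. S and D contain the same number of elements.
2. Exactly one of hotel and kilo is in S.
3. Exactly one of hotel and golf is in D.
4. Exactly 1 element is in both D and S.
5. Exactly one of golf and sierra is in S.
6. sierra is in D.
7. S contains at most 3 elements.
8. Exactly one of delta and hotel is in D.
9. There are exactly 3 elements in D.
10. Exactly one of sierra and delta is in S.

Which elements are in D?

D = {hotel, kilo, sierra}

From (6): sierra ∈ D.
Suppose hotel ∉ D: no assignment then satisfies all the clues, so hotel ∈ D.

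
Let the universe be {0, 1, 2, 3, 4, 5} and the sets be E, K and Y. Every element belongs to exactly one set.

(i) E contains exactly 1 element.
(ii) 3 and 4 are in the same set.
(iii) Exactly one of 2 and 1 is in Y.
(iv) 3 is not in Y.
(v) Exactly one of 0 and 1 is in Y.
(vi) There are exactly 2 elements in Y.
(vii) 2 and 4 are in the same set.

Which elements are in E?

E = {0}

From (iv): 3 ∉ Y.
(ii): 4 matches 3: 4 ∉ Y.
(vii): 2 matches 4: 2 ∉ Y.
(iii) (exactly one): 1 ∈ Y.
(v) (exactly one): 0 ∉ Y.
(vi): only 2 candidates remain for Y, so all are in.
Suppose 0 ∉ E: no assignment then satisfies all the clues, so 0 ∈ E.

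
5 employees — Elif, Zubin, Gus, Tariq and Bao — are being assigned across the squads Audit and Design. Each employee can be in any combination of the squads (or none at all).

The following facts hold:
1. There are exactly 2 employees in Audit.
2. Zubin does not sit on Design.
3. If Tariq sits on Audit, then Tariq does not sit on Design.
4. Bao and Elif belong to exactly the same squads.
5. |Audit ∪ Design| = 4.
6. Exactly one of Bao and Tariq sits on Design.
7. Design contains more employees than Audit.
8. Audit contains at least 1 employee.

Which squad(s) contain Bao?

Bao: Design

From (2): Zubin ∉ Design.
Suppose Bao ∈ Audit: no assignment then satisfies all the clues, so Bao ∉ Audit.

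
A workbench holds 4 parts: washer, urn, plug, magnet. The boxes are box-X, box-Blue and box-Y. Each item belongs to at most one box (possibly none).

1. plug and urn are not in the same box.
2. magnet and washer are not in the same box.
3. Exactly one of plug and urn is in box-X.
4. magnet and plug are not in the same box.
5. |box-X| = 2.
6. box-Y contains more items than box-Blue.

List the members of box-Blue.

box-Blue = {}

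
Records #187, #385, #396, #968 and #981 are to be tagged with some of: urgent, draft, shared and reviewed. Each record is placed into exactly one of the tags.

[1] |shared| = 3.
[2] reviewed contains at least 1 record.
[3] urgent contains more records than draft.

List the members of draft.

draft = {}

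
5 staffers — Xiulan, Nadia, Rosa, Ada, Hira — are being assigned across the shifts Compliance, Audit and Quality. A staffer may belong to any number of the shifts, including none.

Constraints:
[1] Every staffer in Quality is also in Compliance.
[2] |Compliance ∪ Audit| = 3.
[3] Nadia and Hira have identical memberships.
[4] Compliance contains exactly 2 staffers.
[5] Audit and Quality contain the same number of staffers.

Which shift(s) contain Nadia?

Nadia: none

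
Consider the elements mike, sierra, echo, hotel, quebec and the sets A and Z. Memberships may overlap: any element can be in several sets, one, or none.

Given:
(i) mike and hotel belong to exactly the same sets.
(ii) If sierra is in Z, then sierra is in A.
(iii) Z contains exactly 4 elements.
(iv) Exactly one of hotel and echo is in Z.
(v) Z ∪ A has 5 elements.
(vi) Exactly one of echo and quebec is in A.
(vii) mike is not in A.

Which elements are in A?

A = {echo, sierra}

From (vii): mike ∉ A.
(i): hotel matches mike: hotel ∉ A.
Suppose sierra ∉ A: no assignment then satisfies all the clues, so sierra ∈ A.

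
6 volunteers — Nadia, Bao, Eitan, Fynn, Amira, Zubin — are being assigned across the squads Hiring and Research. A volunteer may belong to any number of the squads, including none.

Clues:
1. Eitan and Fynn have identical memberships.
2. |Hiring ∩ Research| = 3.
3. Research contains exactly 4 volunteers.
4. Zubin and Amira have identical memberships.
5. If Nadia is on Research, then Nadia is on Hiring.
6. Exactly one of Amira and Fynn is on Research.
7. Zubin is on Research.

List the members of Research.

From (7): Zubin ∈ Research.
(4): Amira matches Zubin: Amira ∈ Research.
(6) (exactly one): Fynn ∉ Research.
(1): Eitan matches Fynn: Eitan ∉ Research.
(3): only 4 candidates remain for Research, so all are in.
(5): Nadia ∈ Hiring.

Research = {Amira, Bao, Nadia, Zubin}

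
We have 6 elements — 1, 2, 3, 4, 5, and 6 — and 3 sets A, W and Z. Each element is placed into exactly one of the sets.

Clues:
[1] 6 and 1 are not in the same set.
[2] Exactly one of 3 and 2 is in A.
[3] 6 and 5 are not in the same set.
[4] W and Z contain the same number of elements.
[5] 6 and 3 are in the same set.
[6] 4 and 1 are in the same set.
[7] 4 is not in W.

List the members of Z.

Z = {1, 4}

From (7): 4 ∉ W.
(6): 1 matches 4: 1 ∉ W.
Suppose 1 ∉ Z: no assignment then satisfies all the clues, so 1 ∈ Z.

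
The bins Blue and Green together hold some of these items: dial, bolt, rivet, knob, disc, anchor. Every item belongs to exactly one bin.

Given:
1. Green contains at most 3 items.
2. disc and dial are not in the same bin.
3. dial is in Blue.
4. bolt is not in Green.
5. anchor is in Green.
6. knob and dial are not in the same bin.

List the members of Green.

From (3): dial ∈ Blue.
From (4): bolt ∉ Green.
From (5): anchor ∈ Green.
(2): disc ∉ Blue.
(6): knob ∉ Blue.
Only one bin left: bolt ∈ Blue.
Only one bin left: knob ∈ Green.
Only one bin left: disc ∈ Green.
(1): Green already has 3, so the rest are out.
Only one bin left: rivet ∈ Blue.

Green = {anchor, disc, knob}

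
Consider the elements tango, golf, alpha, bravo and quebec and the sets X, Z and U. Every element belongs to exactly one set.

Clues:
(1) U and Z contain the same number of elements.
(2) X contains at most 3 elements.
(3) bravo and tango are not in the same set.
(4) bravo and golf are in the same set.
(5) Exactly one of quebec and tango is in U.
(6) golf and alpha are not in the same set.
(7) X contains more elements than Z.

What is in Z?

Z = {alpha}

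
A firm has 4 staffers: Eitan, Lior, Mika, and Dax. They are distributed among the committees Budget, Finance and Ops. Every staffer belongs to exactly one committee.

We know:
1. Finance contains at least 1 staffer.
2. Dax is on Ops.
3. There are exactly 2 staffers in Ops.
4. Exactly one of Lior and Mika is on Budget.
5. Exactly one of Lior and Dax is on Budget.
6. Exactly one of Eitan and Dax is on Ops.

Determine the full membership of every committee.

Budget = {Lior}; Finance = {Eitan}; Ops = {Dax, Mika}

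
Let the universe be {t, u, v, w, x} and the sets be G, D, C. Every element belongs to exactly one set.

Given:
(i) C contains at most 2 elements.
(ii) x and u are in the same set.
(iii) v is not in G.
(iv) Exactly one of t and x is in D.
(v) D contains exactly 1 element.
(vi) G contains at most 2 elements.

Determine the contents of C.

C = {v, w}

From (iii): v ∉ G.
Suppose t ∈ C: no assignment then satisfies all the clues, so t ∉ C.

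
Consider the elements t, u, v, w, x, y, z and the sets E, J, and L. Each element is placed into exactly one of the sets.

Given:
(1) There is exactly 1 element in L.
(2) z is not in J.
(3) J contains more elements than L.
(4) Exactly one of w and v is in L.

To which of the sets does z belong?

From (2): z ∉ J.
Suppose z ∉ E: no assignment then satisfies all the clues, so z ∈ E.

z: E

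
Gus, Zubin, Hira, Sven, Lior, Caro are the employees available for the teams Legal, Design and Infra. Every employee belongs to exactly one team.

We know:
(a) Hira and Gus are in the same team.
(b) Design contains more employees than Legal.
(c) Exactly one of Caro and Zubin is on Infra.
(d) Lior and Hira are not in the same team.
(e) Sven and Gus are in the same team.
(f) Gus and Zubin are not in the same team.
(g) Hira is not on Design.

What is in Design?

Design = {Lior, Zubin}

From (g): Hira ∉ Design.
(a): Gus matches Hira: Gus ∉ Design.
(e): Sven matches Gus: Sven ∉ Design.
Suppose Zubin ∉ Design: no assignment then satisfies all the clues, so Zubin ∈ Design.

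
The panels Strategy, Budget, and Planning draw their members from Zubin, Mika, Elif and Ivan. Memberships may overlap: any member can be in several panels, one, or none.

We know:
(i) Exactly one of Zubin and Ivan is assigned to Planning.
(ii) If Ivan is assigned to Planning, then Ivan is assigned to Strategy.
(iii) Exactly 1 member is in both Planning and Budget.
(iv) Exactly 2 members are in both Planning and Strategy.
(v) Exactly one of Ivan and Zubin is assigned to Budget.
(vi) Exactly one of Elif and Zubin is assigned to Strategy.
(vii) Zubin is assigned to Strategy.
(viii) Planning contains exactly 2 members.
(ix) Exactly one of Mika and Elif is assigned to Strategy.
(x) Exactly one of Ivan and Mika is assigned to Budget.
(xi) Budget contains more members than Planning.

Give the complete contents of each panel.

Strategy = {Ivan, Mika, Zubin}; Budget = {Elif, Mika, Zubin}; Planning = {Ivan, Mika}

From (vii): Zubin ∈ Strategy.
(vi) (exactly one): Elif ∉ Strategy.
(ix) (exactly one): Mika ∈ Strategy.
Suppose Zubin ∉ Budget: no assignment then satisfies all the clues, so Zubin ∈ Budget.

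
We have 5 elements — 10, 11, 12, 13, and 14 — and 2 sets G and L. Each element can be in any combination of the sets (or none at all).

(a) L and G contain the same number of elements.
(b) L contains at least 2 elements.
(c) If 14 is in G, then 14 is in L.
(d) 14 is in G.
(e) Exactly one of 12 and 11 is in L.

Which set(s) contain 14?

14: G, L

From (d): 14 ∈ G.
(c): 14 ∈ L.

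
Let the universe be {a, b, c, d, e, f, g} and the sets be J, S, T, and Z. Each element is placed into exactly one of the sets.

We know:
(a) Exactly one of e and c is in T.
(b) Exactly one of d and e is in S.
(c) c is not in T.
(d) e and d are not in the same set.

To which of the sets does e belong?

e: T

From (c): c ∉ T.
(a) (exactly one): e ∈ T.
(b) (exactly one): d ∈ S.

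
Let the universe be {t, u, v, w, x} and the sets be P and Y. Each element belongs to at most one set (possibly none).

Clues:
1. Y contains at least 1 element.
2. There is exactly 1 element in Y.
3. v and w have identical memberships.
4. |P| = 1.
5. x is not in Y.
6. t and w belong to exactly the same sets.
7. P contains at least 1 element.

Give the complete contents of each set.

From (5): x ∉ Y.
Suppose t ∈ P: no assignment then satisfies all the clues, so t ∉ P.

P = {x}; Y = {u}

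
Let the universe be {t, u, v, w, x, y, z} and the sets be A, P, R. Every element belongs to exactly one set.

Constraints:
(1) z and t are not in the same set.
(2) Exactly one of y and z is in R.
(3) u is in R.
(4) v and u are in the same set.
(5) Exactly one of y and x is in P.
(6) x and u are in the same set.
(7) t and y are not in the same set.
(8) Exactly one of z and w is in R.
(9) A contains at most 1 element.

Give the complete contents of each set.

A = {t}; P = {w, y}; R = {u, v, x, z}

From (3): u ∈ R.
(4): v matches u: v ∉ A.
(4): v matches u: v ∉ P.
(4): v matches u: v ∈ R.
(6): x matches u: x ∉ A.
(6): x matches u: x ∉ P.
(6): x matches u: x ∈ R.
(5) (exactly one): y ∈ P.
(7): t ∉ P.
(2) (exactly one): z ∈ R.
(8) (exactly one): w ∉ R.
Only one set left: w ∈ P.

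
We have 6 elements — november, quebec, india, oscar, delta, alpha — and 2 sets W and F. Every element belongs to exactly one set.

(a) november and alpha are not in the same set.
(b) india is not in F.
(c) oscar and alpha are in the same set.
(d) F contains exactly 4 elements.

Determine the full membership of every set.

W = {india, november}; F = {alpha, delta, oscar, quebec}

From (b): india ∉ F.
Only one set left: india ∈ W.
Suppose november ∉ W: no assignment then satisfies all the clues, so november ∈ W.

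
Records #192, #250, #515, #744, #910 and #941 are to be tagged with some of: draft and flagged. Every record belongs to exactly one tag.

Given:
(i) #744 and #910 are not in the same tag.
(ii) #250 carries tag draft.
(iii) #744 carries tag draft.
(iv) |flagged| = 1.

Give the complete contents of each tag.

From (ii): #250 ∈ draft.
From (iii): #744 ∈ draft.
(i): #910 ∉ draft.
Only one tag left: #910 ∈ flagged.
(iv): flagged already has 1, so the rest are out.
Only one tag left: #192 ∈ draft.
Only one tag left: #515 ∈ draft.
Only one tag left: #941 ∈ draft.

draft = {#192, #250, #515, #744, #941}; flagged = {#910}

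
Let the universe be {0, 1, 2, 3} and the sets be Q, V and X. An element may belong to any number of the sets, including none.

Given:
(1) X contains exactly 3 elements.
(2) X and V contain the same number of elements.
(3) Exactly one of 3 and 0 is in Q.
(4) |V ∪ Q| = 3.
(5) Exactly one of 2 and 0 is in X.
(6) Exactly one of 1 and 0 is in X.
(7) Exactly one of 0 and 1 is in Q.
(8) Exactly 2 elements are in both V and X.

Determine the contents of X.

X = {1, 2, 3}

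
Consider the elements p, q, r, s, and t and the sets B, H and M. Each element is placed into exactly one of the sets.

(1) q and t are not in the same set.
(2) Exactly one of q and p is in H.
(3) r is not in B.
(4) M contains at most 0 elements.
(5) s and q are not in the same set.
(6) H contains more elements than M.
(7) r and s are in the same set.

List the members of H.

From (3): r ∉ B.
(4): M already has 0, so the rest are out.
(7): s matches r: s ∉ B.
Only one set left: r ∈ H.
Only one set left: s ∈ H.
(5): q ∉ H.
Only one set left: q ∈ B.
(1): t ∉ B.
(2) (exactly one): p ∈ H.
Only one set left: t ∈ H.

H = {p, r, s, t}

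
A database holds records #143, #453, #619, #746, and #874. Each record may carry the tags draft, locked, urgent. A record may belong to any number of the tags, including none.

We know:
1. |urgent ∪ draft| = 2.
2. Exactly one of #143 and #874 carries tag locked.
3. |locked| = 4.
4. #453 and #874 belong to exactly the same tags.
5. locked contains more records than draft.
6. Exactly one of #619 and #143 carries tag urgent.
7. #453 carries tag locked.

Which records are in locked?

From (7): #453 ∈ locked.
(4): #874 matches #453: #874 ∈ locked.
(2) (exactly one): #143 ∉ locked.
(3): only 4 candidates remain for locked, so all are in.

locked = {#453, #619, #746, #874}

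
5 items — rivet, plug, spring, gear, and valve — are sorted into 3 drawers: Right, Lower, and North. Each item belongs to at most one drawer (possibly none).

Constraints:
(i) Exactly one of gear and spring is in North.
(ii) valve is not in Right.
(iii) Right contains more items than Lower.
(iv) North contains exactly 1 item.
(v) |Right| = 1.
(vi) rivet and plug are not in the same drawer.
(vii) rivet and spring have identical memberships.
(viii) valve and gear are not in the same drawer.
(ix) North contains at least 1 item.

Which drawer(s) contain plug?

From (ii): valve ∉ Right.
Suppose plug ∉ Right: no assignment then satisfies all the clues, so plug ∈ Right.

plug: Right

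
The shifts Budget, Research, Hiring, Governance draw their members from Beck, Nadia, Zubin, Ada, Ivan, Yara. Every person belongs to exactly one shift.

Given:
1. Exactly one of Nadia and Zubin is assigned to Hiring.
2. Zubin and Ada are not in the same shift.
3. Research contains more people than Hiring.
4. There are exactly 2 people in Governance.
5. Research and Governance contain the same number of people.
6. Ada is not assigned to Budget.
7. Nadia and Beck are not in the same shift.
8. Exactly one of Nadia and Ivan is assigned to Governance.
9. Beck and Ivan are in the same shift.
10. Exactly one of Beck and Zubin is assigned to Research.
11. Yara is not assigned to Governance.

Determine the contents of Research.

Research = {Beck, Ivan}

From (6): Ada ∉ Budget.
From (11): Yara ∉ Governance.
Suppose Beck ∉ Research: no assignment then satisfies all the clues, so Beck ∈ Research.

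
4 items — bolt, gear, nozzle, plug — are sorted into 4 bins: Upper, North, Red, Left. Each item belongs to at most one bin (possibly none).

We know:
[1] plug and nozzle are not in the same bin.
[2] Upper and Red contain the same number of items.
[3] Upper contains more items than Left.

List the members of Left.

Left = {}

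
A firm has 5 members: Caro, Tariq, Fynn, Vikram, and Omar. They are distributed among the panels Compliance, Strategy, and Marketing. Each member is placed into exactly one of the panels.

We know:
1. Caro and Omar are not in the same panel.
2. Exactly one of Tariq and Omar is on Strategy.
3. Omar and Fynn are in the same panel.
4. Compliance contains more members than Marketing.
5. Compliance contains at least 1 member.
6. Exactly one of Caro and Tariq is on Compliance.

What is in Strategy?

Strategy = {Fynn, Omar}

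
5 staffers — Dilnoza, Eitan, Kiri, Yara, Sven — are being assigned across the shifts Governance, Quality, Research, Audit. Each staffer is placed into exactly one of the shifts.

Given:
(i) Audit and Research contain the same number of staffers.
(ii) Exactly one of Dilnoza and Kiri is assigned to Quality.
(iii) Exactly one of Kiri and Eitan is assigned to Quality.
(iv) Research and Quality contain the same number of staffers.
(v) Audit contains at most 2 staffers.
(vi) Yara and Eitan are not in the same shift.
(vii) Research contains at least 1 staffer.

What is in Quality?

Quality = {Kiri}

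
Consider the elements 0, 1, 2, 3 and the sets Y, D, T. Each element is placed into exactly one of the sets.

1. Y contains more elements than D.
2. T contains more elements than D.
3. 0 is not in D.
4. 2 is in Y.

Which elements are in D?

D = {}

From (3): 0 ∉ D.
From (4): 2 ∈ Y.
Suppose 1 ∈ D: no assignment then satisfies all the clues, so 1 ∉ D.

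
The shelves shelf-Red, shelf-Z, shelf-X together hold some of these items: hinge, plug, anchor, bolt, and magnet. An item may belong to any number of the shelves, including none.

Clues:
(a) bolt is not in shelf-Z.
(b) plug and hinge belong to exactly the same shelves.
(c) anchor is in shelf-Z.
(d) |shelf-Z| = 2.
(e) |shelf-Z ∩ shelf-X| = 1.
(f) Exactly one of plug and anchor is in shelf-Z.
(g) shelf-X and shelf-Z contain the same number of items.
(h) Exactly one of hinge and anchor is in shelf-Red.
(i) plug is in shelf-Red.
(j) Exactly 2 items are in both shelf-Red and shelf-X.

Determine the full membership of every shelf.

shelf-Red = {bolt, hinge, magnet, plug}; shelf-Z = {anchor, magnet}; shelf-X = {bolt, magnet}

From (a): bolt ∉ shelf-Z.
From (c): anchor ∈ shelf-Z.
From (i): plug ∈ shelf-Red.
(b): hinge matches plug: hinge ∈ shelf-Red.
(f) (exactly one): plug ∉ shelf-Z.
(h) (exactly one): anchor ∉ shelf-Red.
(b): hinge matches plug: hinge ∉ shelf-Z.
(d): only 2 candidates remain for shelf-Z, so all are in.
Suppose hinge ∈ shelf-X: no assignment then satisfies all the clues, so hinge ∉ shelf-X.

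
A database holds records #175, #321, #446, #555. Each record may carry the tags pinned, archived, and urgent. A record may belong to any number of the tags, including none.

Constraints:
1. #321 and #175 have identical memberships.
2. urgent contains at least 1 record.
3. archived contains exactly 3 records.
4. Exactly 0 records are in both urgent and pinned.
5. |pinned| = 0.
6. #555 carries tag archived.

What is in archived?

archived = {#175, #321, #555}

From (6): #555 ∈ archived.
(5): pinned already has 0, so the rest are out.
Suppose #175 ∉ archived: no assignment then satisfies all the clues, so #175 ∈ archived.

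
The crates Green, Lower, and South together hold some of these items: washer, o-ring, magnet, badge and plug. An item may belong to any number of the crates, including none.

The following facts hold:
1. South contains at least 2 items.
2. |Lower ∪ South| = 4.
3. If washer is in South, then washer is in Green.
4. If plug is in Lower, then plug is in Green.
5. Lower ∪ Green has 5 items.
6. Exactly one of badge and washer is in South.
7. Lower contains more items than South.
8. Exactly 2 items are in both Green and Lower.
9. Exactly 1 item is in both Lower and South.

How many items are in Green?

4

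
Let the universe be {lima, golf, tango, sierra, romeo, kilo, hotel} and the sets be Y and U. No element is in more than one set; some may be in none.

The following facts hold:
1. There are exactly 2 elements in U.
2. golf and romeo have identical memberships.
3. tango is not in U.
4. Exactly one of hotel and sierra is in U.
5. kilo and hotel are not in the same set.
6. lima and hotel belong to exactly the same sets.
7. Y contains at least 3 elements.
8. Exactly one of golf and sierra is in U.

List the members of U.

U = {kilo, sierra}

From (3): tango ∉ U.
Suppose lima ∈ U: no assignment then satisfies all the clues, so lima ∉ U.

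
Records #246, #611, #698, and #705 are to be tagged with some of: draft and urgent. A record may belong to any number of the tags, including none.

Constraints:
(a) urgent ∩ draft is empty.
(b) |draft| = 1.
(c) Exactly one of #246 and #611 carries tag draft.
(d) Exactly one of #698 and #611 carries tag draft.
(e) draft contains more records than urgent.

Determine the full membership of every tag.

draft = {#611}; urgent = {}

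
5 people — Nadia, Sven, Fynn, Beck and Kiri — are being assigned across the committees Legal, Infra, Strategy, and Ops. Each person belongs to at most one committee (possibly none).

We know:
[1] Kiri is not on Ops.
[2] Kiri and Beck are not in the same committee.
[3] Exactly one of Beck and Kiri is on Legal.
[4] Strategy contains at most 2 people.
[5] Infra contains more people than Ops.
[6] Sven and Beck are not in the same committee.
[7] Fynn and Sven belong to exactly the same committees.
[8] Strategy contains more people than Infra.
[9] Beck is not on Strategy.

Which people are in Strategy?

Strategy = {Fynn, Sven}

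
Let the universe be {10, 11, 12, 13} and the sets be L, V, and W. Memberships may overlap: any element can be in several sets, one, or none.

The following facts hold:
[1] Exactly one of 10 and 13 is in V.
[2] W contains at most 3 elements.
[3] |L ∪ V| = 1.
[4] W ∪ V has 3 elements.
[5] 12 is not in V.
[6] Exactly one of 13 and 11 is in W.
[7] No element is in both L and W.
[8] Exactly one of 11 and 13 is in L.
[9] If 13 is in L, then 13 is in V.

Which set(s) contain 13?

13: L, V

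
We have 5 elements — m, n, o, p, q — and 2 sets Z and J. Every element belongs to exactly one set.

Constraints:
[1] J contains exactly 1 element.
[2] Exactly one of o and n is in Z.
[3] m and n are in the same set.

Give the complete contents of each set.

Z = {m, n, p, q}; J = {o}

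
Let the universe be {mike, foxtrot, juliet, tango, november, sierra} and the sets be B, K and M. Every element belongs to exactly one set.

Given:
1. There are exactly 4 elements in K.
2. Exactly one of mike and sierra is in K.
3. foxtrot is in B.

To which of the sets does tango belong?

tango: K

From (3): foxtrot ∈ B.
Suppose tango ∈ B: no assignment then satisfies all the clues, so tango ∉ B.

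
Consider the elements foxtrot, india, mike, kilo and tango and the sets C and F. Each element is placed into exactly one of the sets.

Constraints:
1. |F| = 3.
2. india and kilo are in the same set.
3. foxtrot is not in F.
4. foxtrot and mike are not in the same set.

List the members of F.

From (3): foxtrot ∉ F.
Only one set left: foxtrot ∈ C.
(4): mike ∉ C.
Only one set left: mike ∈ F.
Suppose india ∉ F: no assignment then satisfies all the clues, so india ∈ F.

F = {india, kilo, mike}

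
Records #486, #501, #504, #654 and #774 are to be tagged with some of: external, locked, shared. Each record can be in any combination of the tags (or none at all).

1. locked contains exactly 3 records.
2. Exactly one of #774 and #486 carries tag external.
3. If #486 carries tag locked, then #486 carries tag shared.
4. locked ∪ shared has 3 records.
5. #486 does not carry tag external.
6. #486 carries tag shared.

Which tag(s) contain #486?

#486: locked, shared

From (5): #486 ∉ external.
From (6): #486 ∈ shared.
(2) (exactly one): #774 ∈ external.
Suppose #486 ∉ locked: no assignment then satisfies all the clues, so #486 ∈ locked.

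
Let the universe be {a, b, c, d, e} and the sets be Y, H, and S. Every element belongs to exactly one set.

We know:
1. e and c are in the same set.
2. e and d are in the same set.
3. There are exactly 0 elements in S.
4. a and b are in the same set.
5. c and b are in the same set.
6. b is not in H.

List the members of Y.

From (6): b ∉ H.
(3): S already has 0, so the rest are out.
(4): a matches b: a ∉ H.
(5): c matches b: c ∉ H.
Only one set left: a ∈ Y.
Only one set left: b ∈ Y.
Only one set left: c ∈ Y.
(1): e matches c: e ∈ Y.
(2): d matches e: d ∈ Y.

Y = {a, b, c, d, e}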